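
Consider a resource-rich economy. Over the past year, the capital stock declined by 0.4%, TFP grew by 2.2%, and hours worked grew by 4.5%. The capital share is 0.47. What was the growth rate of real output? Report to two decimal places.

Labor's share = 1 − 0.47 = 0.53.
The capital stock: 0.47 × (-0.4) = -0.188 pp.
Hours worked: 0.53 × 4.5 = 2.385 pp.
Output growth = 2.2 + 2.197 = 4.397%.

4.40%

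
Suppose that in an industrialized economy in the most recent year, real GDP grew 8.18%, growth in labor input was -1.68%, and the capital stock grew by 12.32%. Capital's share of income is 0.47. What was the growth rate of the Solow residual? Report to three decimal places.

Labor's share = 1 − 0.47 = 0.53.
The capital stock: 0.47 × 12.32 = 5.7904 pp.
Labor input: 0.53 × (-1.68) = -0.8904 pp.
TFP growth = 8.18 − 4.9 = 3.28%.

The Solow residual grew 3.280%.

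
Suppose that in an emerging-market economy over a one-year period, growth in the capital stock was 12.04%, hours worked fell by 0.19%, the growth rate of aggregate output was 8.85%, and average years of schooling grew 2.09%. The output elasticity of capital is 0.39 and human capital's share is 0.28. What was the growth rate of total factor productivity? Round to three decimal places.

Labor's share = 1 − 0.39 − 0.28 = 0.33.
The capital stock: 0.39 × 12.04 = 4.6956 pp.
Average years of schooling: 0.28 × 2.09 = 0.5852 pp.
Hours worked: 0.33 × (-0.19) = -0.0627 pp.
TFP growth = 8.85 − 5.2181 = 3.6319%.

Total factor productivity growth was 3.632%.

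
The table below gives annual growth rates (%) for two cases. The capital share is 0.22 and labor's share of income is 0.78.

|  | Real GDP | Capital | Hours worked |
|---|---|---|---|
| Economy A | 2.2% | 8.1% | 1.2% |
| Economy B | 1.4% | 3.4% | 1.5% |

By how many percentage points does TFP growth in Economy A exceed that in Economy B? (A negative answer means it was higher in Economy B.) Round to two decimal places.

0.00 percentage points

Labor's share = 1 − 0.22 = 0.78.
Economy A: TFP = 2.2 − 1.782 − 0.936 = -0.518%.
Economy B: TFP = 1.4 − 0.748 − 1.17 = -0.518%.
Difference = -0.518 − (-0.518) = 0 pp.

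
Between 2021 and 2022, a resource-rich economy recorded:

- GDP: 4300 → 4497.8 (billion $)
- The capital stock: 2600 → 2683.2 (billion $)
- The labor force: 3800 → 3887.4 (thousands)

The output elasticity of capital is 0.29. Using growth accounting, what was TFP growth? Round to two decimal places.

GDP growth = (4497.8 − 4300) / 4300 = 4.6%.
The capital stock growth = (2683.2 − 2600) / 2600 = 3.2%.
The labor force growth = (3887.4 − 3800) / 3800 = 2.3%.
Labor's share = 1 − 0.29 = 0.71.
The capital stock: 0.29 × 3.2 = 0.928 pp.
The labor force: 0.71 × 2.3 = 1.633 pp.
TFP growth = 4.6 − 2.561 = 2.039%.

TFP growth was 2.04%.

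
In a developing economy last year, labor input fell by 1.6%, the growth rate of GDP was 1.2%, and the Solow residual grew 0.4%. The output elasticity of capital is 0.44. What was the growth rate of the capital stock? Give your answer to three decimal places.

Labor's share = 1 − 0.44 = 0.56.
gY = gA + 0.56×(-1.6) + 0.44×g.
0.44×g = 1.2 − 0.4 + 0.896 = 1.696.
g = 1.696 / 0.44 = 3.85455%.

The capital stock grew 3.855%.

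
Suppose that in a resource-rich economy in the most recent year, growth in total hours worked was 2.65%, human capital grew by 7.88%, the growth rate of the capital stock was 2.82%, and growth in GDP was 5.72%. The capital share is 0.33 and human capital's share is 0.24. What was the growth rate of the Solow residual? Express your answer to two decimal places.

Labor's share = 1 − 0.33 − 0.24 = 0.43.
The capital stock: 0.33 × 2.82 = 0.9306 pp.
Human capital: 0.24 × 7.88 = 1.8912 pp.
Total hours worked: 0.43 × 2.65 = 1.1395 pp.
TFP growth = 5.72 − 3.9613 = 1.7587%.

1.76%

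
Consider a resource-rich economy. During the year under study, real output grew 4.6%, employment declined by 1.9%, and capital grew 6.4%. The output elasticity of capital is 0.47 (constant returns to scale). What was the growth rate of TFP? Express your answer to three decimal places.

Labor's share = 1 − 0.47 = 0.53.
Capital: 0.47 × 6.4 = 3.008 pp.
Employment: 0.53 × (-1.9) = -1.007 pp.
TFP growth = 4.6 − 2.001 = 2.599%.

TFP grew 2.599%.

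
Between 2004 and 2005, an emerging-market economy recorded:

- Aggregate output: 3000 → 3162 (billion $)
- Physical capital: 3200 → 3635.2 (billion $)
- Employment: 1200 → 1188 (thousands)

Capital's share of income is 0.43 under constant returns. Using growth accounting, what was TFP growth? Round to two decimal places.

Aggregate output growth = (3162 − 3000) / 3000 = 5.4%.
Physical capital growth = (3635.2 − 3200) / 3200 = 13.6%.
Employment growth = (1188 − 1200) / 1200 = -1%.
Labor's share = 1 − 0.43 = 0.57.
Physical capital: 0.43 × 13.6 = 5.848 pp.
Employment: 0.57 × (-1) = -0.57 pp.
TFP growth = 5.4 − 5.278 = 0.122%.

TFP growth was 0.12%.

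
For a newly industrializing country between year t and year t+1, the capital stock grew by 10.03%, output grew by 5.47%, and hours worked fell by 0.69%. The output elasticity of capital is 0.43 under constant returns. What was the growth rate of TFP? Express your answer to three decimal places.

TFP growth was 1.550%.

Labor's share = 1 − 0.43 = 0.57.
The capital stock: 0.43 × 10.03 = 4.3129 pp.
Hours worked: 0.57 × (-0.69) = -0.3933 pp.
TFP growth = 5.47 − 3.9196 = 1.5504%.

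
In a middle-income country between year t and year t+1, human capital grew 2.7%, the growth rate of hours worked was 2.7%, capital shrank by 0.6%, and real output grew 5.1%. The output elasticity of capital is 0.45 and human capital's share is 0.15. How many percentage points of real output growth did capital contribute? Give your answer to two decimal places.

Contribution = share × growth = 0.45 × (-0.6) = -0.27 pp.

-0.27 pp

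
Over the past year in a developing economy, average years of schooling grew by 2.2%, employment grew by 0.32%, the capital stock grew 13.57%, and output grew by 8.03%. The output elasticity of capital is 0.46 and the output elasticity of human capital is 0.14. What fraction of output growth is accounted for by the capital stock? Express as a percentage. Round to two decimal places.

The capital stock accounted for 77.74% of growth.

The capital stock contributed 0.46 × 13.57 = 6.2422 pp.
Share of growth = 6.2422 / 8.03 × 100 = 77.736%.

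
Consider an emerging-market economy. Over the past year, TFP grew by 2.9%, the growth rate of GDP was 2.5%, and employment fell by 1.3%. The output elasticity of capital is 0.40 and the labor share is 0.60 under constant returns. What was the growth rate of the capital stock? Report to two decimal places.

Labor's share = 1 − 0.4 = 0.6.
gY = gA + 0.6×(-1.3) + 0.4×g.
0.4×g = 2.5 − 2.9 + 0.78 = 0.38.
g = 0.38 / 0.4 = 0.95%.

0.95%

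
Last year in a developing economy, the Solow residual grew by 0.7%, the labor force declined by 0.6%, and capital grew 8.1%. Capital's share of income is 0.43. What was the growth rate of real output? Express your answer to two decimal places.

Labor's share = 1 − 0.43 = 0.57.
Capital: 0.43 × 8.1 = 3.483 pp.
The labor force: 0.57 × (-0.6) = -0.342 pp.
Output growth = 0.7 + 3.141 = 3.841%.

Real output grew 3.84%.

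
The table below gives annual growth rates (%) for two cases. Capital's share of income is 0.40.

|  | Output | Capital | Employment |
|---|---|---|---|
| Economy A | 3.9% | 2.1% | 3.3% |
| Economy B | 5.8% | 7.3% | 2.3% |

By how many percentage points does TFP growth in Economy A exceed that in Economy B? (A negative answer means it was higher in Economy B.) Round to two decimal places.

-0.42 percentage points

Labor's share = 1 − 0.4 = 0.6.
Economy A: TFP = 3.9 − 0.84 − 1.98 = 1.08%.
Economy B: TFP = 5.8 − 2.92 − 1.38 = 1.5%.
Difference = 1.08 − (1.5) = -0.42 pp.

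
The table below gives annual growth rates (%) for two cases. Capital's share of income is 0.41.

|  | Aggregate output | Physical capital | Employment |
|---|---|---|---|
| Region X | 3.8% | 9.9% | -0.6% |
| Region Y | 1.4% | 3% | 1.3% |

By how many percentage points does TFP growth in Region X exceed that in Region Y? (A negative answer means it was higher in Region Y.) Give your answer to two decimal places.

0.69 percentage points

Labor's share = 1 − 0.41 = 0.59.
Region X: TFP = 3.8 − 4.059 + 0.354 = 0.095%.
Region Y: TFP = 1.4 − 1.23 − 0.767 = -0.597%.
Difference = 0.095 − (-0.597) = 0.692 pp.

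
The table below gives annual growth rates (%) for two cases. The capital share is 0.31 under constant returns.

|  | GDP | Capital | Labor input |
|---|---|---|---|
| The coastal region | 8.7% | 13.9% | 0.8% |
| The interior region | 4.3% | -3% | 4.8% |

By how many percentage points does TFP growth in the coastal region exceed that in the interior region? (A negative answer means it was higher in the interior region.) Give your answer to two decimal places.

Labor's share = 1 − 0.31 = 0.69.
The coastal region: TFP = 8.7 − 4.309 − 0.552 = 3.839%.
The interior region: TFP = 4.3 + 0.93 − 3.312 = 1.918%.
Difference = 3.839 − (1.918) = 1.921 pp.

1.92 percentage points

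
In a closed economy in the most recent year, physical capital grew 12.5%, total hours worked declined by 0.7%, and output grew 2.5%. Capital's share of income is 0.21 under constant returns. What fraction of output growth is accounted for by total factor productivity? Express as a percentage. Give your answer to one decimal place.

17.1%

Labor's share = 1 − 0.21 = 0.79.
Physical capital: 0.21 × 12.5 = 2.625 pp.
Total hours worked: 0.79 × (-0.7) = -0.553 pp.
TFP growth = 2.5 − 2.072 = 0.428%.
TFP share of growth = 0.428 / 2.5 × 100 = 17.12%.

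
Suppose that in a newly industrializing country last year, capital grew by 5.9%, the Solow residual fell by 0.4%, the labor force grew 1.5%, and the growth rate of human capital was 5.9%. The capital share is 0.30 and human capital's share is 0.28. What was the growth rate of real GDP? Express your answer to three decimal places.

Labor's share = 1 − 0.3 − 0.28 = 0.42.
Capital: 0.3 × 5.9 = 1.77 pp.
Human capital: 0.28 × 5.9 = 1.652 pp.
The labor force: 0.42 × 1.5 = 0.63 pp.
Output growth = -0.4 + 4.052 = 3.652%.

3.652%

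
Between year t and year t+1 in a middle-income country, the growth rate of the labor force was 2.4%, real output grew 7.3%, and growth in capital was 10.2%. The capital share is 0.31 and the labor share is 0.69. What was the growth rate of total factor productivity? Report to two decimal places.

Total factor productivity growth was 2.48%.

Labor's share = 1 − 0.31 = 0.69.
Capital: 0.31 × 10.2 = 3.162 pp.
The labor force: 0.69 × 2.4 = 1.656 pp.
TFP growth = 7.3 − 4.818 = 2.482%.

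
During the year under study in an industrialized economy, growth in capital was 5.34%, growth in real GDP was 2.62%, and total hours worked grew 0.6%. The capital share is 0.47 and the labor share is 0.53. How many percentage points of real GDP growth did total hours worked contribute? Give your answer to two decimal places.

0.32 percentage points

Labor's share = 1 − 0.47 = 0.53.
Contribution = share × growth = 0.53 × 0.6 = 0.318 pp.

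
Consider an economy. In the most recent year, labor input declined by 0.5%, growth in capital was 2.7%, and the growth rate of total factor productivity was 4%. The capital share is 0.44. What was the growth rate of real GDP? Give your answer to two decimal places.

Labor's share = 1 − 0.44 = 0.56.
Capital: 0.44 × 2.7 = 1.188 pp.
Labor input: 0.56 × (-0.5) = -0.28 pp.
Output growth = 4 + 0.908 = 4.908%.

Real GDP growth was 4.91%.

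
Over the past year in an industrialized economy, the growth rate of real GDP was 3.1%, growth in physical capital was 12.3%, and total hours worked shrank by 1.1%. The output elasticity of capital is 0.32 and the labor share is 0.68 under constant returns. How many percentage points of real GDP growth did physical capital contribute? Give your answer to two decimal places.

Contribution = share × growth = 0.32 × 12.3 = 3.936 pp.

3.94 percentage points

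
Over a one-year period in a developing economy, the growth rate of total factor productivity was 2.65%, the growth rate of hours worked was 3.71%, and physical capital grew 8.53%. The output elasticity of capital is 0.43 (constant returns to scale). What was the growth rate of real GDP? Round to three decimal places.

Labor's share = 1 − 0.43 = 0.57.
Physical capital: 0.43 × 8.53 = 3.6679 pp.
Hours worked: 0.57 × 3.71 = 2.1147 pp.
Output growth = 2.65 + 5.7826 = 8.4326%.

8.433%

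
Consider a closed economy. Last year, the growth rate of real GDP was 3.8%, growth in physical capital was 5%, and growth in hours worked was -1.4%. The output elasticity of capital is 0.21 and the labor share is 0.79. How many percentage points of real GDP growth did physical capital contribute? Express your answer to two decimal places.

1.05

Contribution = share × growth = 0.21 × 5 = 1.05 pp.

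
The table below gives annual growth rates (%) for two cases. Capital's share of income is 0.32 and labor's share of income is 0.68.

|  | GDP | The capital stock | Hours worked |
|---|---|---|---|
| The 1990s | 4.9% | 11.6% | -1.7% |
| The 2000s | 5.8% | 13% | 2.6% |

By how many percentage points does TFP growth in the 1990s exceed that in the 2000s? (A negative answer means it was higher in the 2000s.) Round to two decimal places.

Labor's share = 1 − 0.32 = 0.68.
The 1990s: TFP = 4.9 − 3.712 + 1.156 = 2.344%.
The 2000s: TFP = 5.8 − 4.16 − 1.768 = -0.128%.
Difference = 2.344 − (-0.128) = 2.472 pp.

2.47 percentage points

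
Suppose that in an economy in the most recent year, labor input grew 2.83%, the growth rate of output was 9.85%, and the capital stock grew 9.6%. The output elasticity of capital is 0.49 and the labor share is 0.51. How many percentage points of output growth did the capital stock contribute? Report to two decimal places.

Contribution = share × growth = 0.49 × 9.6 = 4.704 pp.

4.70 percentage points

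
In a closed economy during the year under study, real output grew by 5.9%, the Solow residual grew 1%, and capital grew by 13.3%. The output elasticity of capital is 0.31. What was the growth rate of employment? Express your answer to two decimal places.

Employment growth was 1.13%.

Labor's share = 1 − 0.31 = 0.69.
gY = gA + 0.31×13.3 + 0.69×g.
0.69×g = 5.9 − 1 − 4.123 = 0.777.
g = 0.777 / 0.69 = 1.1261%.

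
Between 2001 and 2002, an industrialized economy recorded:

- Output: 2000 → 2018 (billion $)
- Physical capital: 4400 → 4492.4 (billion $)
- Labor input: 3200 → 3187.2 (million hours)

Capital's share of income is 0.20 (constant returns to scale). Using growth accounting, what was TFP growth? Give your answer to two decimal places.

Output growth = (2018 − 2000) / 2000 = 0.9%.
Physical capital growth = (4492.4 − 4400) / 4400 = 2.1%.
Labor input growth = (3187.2 − 3200) / 3200 = -0.4%.
Labor's share = 1 − 0.2 = 0.8.
Physical capital: 0.2 × 2.1 = 0.42 pp.
Labor input: 0.8 × (-0.4) = -0.32 pp.
TFP growth = 0.9 − 0.1 = 0.8%.

0.80%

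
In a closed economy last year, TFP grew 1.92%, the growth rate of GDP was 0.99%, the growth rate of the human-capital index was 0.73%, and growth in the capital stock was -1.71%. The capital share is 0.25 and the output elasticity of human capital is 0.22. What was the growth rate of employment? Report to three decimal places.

-1.251%

Labor's share = 1 − 0.25 − 0.22 = 0.53.
gY = gA + 0.25×(-1.71) + 0.22×0.73 + 0.53×g.
0.53×g = 0.99 − 1.92 + 0.2669 = -0.6631.
g = -0.6631 / 0.53 = -1.25113%.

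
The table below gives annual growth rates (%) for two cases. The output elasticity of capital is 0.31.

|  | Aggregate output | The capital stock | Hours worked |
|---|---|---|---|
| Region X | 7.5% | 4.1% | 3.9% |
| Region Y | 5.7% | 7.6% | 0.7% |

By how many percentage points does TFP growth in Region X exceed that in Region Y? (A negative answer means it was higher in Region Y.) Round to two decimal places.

0.68 percentage points

Labor's share = 1 − 0.31 = 0.69.
Region X: TFP = 7.5 − 1.271 − 2.691 = 3.538%.
Region Y: TFP = 5.7 − 2.356 − 0.483 = 2.861%.
Difference = 3.538 − (2.861) = 0.677 pp.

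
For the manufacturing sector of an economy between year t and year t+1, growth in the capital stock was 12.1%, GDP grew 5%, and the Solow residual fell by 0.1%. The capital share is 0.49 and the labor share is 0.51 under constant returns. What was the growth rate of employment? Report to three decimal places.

Labor's share = 1 − 0.49 = 0.51.
gY = gA + 0.49×12.1 + 0.51×g.
0.51×g = 5 + 0.1 − 5.929 = -0.829.
g = -0.829 / 0.51 = -1.62549%.

-1.625%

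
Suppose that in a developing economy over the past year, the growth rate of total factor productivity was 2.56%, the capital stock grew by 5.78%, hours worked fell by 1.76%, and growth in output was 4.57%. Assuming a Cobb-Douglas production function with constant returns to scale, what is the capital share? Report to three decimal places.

The capital share is 0.500.

gY = gA + α·gK + (1−α)·gL, so gY − gA − gL = α(gK − gL).
4.57 − 2.56 + 1.76 = α × (5.78 − (-1.76)).
3.77 = 7.54 α, so α = 0.5.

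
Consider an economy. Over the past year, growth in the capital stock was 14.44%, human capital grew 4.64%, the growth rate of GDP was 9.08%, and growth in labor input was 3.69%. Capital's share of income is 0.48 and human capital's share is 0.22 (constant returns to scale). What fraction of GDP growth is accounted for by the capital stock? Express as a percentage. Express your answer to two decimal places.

The capital stock contributed 0.48 × 14.44 = 6.9312 pp.
Share of growth = 6.9312 / 9.08 × 100 = 76.3348%.

76.33%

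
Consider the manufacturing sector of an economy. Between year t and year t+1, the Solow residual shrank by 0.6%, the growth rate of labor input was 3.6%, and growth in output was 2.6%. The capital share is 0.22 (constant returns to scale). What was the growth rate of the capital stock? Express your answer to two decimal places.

Labor's share = 1 − 0.22 = 0.78.
gY = gA + 0.78×3.6 + 0.22×g.
0.22×g = 2.6 + 0.6 − 2.808 = 0.392.
g = 0.392 / 0.22 = 1.7818%.

The capital stock grew 1.78%.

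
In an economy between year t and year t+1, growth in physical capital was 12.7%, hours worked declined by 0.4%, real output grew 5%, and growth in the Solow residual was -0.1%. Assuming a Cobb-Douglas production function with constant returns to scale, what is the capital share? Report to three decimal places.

0.420

gY = gA + α·gK + (1−α)·gL, so gY − gA − gL = α(gK − gL).
5 + 0.1 + 0.4 = α × (12.7 − (-0.4)).
5.5 = 13.1 α, so α = 0.41985.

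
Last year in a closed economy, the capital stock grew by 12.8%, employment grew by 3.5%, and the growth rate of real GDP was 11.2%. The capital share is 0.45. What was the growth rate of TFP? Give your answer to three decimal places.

Labor's share = 1 − 0.45 = 0.55.
The capital stock: 0.45 × 12.8 = 5.76 pp.
Employment: 0.55 × 3.5 = 1.925 pp.
TFP growth = 11.2 − 7.685 = 3.515%.

TFP grew 3.515%.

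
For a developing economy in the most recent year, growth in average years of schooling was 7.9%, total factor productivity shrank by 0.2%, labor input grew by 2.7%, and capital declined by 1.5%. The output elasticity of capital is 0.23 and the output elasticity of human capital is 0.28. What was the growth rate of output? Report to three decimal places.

2.990%

Labor's share = 1 − 0.23 − 0.28 = 0.49.
Capital: 0.23 × (-1.5) = -0.345 pp.
Average years of schooling: 0.28 × 7.9 = 2.212 pp.
Labor input: 0.49 × 2.7 = 1.323 pp.
Output growth = -0.2 + 3.19 = 2.99%.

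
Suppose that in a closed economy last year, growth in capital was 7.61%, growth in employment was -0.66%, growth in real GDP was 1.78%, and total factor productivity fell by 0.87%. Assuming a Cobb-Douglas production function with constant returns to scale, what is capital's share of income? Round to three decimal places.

gY = gA + α·gK + (1−α)·gL, so gY − gA − gL = α(gK − gL).
1.78 + 0.87 + 0.66 = α × (7.61 − (-0.66)).
3.31 = 8.27 α, so α = 0.40024.

Capital's share of income is 0.400.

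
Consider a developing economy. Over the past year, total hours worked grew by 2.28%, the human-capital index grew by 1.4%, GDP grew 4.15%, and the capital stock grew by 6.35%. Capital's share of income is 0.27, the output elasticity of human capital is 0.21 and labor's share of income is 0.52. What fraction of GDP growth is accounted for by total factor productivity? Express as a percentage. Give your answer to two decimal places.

23.03%

Labor's share = 1 − 0.27 − 0.21 = 0.52.
The capital stock: 0.27 × 6.35 = 1.7145 pp.
The human-capital index: 0.21 × 1.4 = 0.294 pp.
Total hours worked: 0.52 × 2.28 = 1.1856 pp.
TFP growth = 4.15 − 3.1941 = 0.9559%.
TFP share of growth = 0.9559 / 4.15 × 100 = 23.0337%.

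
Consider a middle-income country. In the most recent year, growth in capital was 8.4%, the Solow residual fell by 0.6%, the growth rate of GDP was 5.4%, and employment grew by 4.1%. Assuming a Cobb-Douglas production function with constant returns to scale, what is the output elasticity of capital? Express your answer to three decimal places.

gY = gA + α·gK + (1−α)·gL, so gY − gA − gL = α(gK − gL).
5.4 + 0.6 − 4.1 = α × (8.4 − 4.1).
1.9 = 4.3 α, so α = 0.44186.

The output elasticity of capital is 0.442.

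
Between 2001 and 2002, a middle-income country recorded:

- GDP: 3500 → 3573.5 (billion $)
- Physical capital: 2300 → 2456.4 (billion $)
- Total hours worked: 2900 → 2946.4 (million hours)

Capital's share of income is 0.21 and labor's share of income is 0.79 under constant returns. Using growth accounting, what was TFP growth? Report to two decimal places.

-0.59%

GDP growth = (3573.5 − 3500) / 3500 = 2.1%.
Physical capital growth = (2456.4 − 2300) / 2300 = 6.8%.
Total hours worked growth = (2946.4 − 2900) / 2900 = 1.6%.
Labor's share = 1 − 0.21 = 0.79.
Physical capital: 0.21 × 6.8 = 1.428 pp.
Total hours worked: 0.79 × 1.6 = 1.264 pp.
TFP growth = 2.1 − 2.692 = -0.592%.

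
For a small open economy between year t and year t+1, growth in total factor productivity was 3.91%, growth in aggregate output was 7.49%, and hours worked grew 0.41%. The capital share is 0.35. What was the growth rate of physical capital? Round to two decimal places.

Labor's share = 1 − 0.35 = 0.65.
gY = gA + 0.65×0.41 + 0.35×g.
0.35×g = 7.49 − 3.91 − 0.2665 = 3.3135.
g = 3.3135 / 0.35 = 9.4671%.

Physical capital grew 9.47%.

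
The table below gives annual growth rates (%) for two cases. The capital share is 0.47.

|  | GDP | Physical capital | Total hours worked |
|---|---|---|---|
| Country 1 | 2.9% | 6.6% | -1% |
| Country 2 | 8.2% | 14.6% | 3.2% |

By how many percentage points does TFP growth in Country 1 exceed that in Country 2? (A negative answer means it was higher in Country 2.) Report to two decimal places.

0.69 percentage points

Labor's share = 1 − 0.47 = 0.53.
Country 1: TFP = 2.9 − 3.102 + 0.53 = 0.328%.
Country 2: TFP = 8.2 − 6.862 − 1.696 = -0.358%.
Difference = 0.328 − (-0.358) = 0.686 pp.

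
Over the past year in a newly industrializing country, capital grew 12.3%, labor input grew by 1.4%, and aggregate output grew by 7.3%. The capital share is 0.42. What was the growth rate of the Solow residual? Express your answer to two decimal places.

1.32%

Labor's share = 1 − 0.42 = 0.58.
Capital: 0.42 × 12.3 = 5.166 pp.
Labor input: 0.58 × 1.4 = 0.812 pp.
TFP growth = 7.3 − 5.978 = 1.322%.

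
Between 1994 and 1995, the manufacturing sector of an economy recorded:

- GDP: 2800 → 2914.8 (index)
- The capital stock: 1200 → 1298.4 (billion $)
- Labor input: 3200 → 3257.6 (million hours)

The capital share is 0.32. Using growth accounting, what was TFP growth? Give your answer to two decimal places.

TFP growth was 0.25%.

GDP growth = (2914.8 − 2800) / 2800 = 4.1%.
The capital stock growth = (1298.4 − 1200) / 1200 = 8.2%.
Labor input growth = (3257.6 − 3200) / 3200 = 1.8%.
Labor's share = 1 − 0.32 = 0.68.
The capital stock: 0.32 × 8.2 = 2.624 pp.
Labor input: 0.68 × 1.8 = 1.224 pp.
TFP growth = 4.1 − 3.848 = 0.252%.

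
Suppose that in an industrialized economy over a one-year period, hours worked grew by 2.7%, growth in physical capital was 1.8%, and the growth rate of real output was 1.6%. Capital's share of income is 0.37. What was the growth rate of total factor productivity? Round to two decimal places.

-0.77%

Labor's share = 1 − 0.37 = 0.63.
Physical capital: 0.37 × 1.8 = 0.666 pp.
Hours worked: 0.63 × 2.7 = 1.701 pp.
TFP growth = 1.6 − 2.367 = -0.767%.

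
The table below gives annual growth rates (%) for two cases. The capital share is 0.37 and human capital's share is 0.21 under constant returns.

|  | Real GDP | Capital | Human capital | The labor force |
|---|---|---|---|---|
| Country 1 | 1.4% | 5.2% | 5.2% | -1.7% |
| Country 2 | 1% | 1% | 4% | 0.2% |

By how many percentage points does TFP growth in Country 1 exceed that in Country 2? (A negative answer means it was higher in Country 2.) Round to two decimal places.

-0.61 percentage points

Labor's share = 1 − 0.37 − 0.21 = 0.42.
Country 1: TFP = 1.4 − 1.924 − 1.092 + 0.714 = -0.902%.
Country 2: TFP = 1 − 0.37 − 0.84 − 0.084 = -0.294%.
Difference = -0.902 − (-0.294) = -0.608 pp.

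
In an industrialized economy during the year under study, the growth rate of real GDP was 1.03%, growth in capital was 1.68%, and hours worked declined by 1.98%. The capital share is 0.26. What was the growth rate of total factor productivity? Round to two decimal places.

Labor's share = 1 − 0.26 = 0.74.
Capital: 0.26 × 1.68 = 0.4368 pp.
Hours worked: 0.74 × (-1.98) = -1.4652 pp.
TFP growth = 1.03 + 1.0284 = 2.0584%.

Total factor productivity growth was 2.06%.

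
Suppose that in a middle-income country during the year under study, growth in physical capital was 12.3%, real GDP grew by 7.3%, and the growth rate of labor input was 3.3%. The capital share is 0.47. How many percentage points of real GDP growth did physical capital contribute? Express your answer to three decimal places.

Contribution = share × growth = 0.47 × 12.3 = 5.781 pp.

5.781 pp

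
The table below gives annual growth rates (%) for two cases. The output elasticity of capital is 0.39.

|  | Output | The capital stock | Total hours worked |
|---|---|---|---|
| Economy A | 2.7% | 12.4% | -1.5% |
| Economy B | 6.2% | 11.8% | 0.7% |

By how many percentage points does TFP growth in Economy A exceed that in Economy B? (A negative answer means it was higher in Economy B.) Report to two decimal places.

Labor's share = 1 − 0.39 = 0.61.
Economy A: TFP = 2.7 − 4.836 + 0.915 = -1.221%.
Economy B: TFP = 6.2 − 4.602 − 0.427 = 1.171%.
Difference = -1.221 − (1.171) = -2.392 pp.

-2.39 percentage points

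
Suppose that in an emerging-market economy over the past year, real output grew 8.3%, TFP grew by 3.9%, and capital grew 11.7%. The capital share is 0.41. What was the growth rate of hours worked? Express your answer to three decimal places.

Labor's share = 1 − 0.41 = 0.59.
gY = gA + 0.41×11.7 + 0.59×g.
0.59×g = 8.3 − 3.9 − 4.797 = -0.397.
g = -0.397 / 0.59 = -0.67288%.

-0.673%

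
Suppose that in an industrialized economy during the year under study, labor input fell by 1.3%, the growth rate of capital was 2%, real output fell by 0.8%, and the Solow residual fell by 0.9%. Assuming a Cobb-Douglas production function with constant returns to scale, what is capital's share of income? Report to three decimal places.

gY = gA + α·gK + (1−α)·gL, so gY − gA − gL = α(gK − gL).
-0.8 + 0.9 + 1.3 = α × (2 − (-1.3)).
1.4 = 3.3 α, so α = 0.42424.

Capital's share of income is 0.424.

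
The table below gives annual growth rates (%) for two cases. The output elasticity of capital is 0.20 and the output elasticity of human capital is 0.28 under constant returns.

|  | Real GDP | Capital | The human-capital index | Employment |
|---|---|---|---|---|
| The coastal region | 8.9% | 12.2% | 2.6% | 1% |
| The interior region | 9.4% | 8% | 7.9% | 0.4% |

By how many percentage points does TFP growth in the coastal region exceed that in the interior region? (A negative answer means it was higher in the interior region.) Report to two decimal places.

-0.17 percentage points

Labor's share = 1 − 0.2 − 0.28 = 0.52.
The coastal region: TFP = 8.9 − 2.44 − 0.728 − 0.52 = 5.212%.
The interior region: TFP = 9.4 − 1.6 − 2.212 − 0.208 = 5.38%.
Difference = 5.212 − (5.38) = -0.168 pp.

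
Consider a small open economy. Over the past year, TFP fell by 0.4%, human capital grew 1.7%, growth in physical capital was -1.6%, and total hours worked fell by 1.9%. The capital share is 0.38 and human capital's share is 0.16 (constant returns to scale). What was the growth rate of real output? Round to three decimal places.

-1.610%

Labor's share = 1 − 0.38 − 0.16 = 0.46.
Physical capital: 0.38 × (-1.6) = -0.608 pp.
Human capital: 0.16 × 1.7 = 0.272 pp.
Total hours worked: 0.46 × (-1.9) = -0.874 pp.
Output growth = -0.4 + (-1.21) = -1.61%.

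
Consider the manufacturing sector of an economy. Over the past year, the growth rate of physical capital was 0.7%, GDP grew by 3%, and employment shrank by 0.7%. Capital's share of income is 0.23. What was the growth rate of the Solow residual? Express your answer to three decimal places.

The Solow residual growth was 3.378%.

Labor's share = 1 − 0.23 = 0.77.
Physical capital: 0.23 × 0.7 = 0.161 pp.
Employment: 0.77 × (-0.7) = -0.539 pp.
TFP growth = 3 + 0.378 = 3.378%.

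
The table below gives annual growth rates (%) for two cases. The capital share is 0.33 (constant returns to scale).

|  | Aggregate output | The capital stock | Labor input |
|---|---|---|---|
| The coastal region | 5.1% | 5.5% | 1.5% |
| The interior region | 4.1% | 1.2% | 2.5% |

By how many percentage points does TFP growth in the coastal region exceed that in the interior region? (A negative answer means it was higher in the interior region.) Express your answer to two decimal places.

Labor's share = 1 − 0.33 = 0.67.
The coastal region: TFP = 5.1 − 1.815 − 1.005 = 2.28%.
The interior region: TFP = 4.1 − 0.396 − 1.675 = 2.029%.
Difference = 2.28 − (2.029) = 0.251 pp.

0.25 percentage points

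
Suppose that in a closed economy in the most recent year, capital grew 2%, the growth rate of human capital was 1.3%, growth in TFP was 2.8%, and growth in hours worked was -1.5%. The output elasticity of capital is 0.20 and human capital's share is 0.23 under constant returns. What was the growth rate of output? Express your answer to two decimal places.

Labor's share = 1 − 0.2 − 0.23 = 0.57.
Capital: 0.2 × 2 = 0.4 pp.
Human capital: 0.23 × 1.3 = 0.299 pp.
Hours worked: 0.57 × (-1.5) = -0.855 pp.
Output growth = 2.8 + (-0.156) = 2.644%.

Output growth was 2.64%.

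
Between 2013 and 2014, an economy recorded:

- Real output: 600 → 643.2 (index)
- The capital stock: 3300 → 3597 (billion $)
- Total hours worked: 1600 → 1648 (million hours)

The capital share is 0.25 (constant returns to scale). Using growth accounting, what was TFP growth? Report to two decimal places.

Real output growth = (643.2 − 600) / 600 = 7.2%.
The capital stock growth = (3597 − 3300) / 3300 = 9%.
Total hours worked growth = (1648 − 1600) / 1600 = 3%.
Labor's share = 1 − 0.25 = 0.75.
The capital stock: 0.25 × 9 = 2.25 pp.
Total hours worked: 0.75 × 3 = 2.25 pp.
TFP growth = 7.2 − 4.5 = 2.7%.

2.70%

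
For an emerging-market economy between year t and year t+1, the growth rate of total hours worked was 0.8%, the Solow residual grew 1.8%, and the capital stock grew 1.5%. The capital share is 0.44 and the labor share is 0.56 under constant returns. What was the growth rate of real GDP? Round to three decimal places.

Labor's share = 1 − 0.44 = 0.56.
The capital stock: 0.44 × 1.5 = 0.66 pp.
Total hours worked: 0.56 × 0.8 = 0.448 pp.
Output growth = 1.8 + 1.108 = 2.908%.

2.908%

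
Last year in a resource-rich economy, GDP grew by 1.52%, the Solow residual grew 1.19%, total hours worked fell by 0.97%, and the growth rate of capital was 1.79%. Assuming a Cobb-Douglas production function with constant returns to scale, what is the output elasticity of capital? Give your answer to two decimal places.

The output elasticity of capital is 0.47.

gY = gA + α·gK + (1−α)·gL, so gY − gA − gL = α(gK − gL).
1.52 − 1.19 + 0.97 = α × (1.79 − (-0.97)).
1.3 = 2.76 α, so α = 0.471.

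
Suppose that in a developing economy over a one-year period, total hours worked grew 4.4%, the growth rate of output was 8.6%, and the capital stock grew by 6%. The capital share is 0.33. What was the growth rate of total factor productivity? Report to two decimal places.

Labor's share = 1 − 0.33 = 0.67.
The capital stock: 0.33 × 6 = 1.98 pp.
Total hours worked: 0.67 × 4.4 = 2.948 pp.
TFP growth = 8.6 − 4.928 = 3.672%.

Total factor productivity grew 3.67%.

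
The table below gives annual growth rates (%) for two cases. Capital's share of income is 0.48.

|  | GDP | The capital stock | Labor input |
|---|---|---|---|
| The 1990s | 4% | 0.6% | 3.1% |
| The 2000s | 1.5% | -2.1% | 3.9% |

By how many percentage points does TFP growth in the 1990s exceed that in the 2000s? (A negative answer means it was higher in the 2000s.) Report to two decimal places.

1.62 percentage points

Labor's share = 1 − 0.48 = 0.52.
The 1990s: TFP = 4 − 0.288 − 1.612 = 2.1%.
The 2000s: TFP = 1.5 + 1.008 − 2.028 = 0.48%.
Difference = 2.1 − (0.48) = 1.62 pp.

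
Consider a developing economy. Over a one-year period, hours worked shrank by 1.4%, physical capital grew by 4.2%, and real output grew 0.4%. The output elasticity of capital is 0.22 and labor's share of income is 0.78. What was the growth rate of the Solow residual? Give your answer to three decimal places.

Labor's share = 1 − 0.22 = 0.78.
Physical capital: 0.22 × 4.2 = 0.924 pp.
Hours worked: 0.78 × (-1.4) = -1.092 pp.
TFP growth = 0.4 + 0.168 = 0.568%.

The Solow residual growth was 0.568%.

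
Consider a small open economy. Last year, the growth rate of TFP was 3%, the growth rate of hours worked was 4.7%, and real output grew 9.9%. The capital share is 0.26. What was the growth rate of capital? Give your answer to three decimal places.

13.162%

Labor's share = 1 − 0.26 = 0.74.
gY = gA + 0.74×4.7 + 0.26×g.
0.26×g = 9.9 − 3 − 3.478 = 3.422.
g = 3.422 / 0.26 = 13.16154%.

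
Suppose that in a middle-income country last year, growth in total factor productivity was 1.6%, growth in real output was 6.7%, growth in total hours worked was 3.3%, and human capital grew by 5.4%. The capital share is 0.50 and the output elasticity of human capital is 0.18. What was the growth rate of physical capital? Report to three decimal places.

6.144%

Labor's share = 1 − 0.5 − 0.18 = 0.32.
gY = gA + 0.18×5.4 + 0.32×3.3 + 0.5×g.
0.5×g = 6.7 − 1.6 − 2.028 = 3.072.
g = 3.072 / 0.5 = 6.144%.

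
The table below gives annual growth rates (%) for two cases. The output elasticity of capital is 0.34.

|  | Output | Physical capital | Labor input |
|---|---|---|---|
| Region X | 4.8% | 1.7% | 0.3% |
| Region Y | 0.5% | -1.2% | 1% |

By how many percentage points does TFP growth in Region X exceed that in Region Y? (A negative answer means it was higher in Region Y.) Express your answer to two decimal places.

Labor's share = 1 − 0.34 = 0.66.
Region X: TFP = 4.8 − 0.578 − 0.198 = 4.024%.
Region Y: TFP = 0.5 + 0.408 − 0.66 = 0.248%.
Difference = 4.024 − (0.248) = 3.776 pp.

3.78 percentage points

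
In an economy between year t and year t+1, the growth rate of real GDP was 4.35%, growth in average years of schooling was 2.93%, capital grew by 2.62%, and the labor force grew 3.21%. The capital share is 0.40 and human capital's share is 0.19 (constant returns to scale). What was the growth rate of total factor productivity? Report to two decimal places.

Labor's share = 1 − 0.4 − 0.19 = 0.41.
Capital: 0.4 × 2.62 = 1.048 pp.
Average years of schooling: 0.19 × 2.93 = 0.5567 pp.
The labor force: 0.41 × 3.21 = 1.3161 pp.
TFP growth = 4.35 − 2.9208 = 1.4292%.

Total factor productivity grew 1.43%.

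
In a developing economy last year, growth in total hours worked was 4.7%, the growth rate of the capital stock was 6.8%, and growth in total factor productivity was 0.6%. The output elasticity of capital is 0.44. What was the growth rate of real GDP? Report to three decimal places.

Labor's share = 1 − 0.44 = 0.56.
The capital stock: 0.44 × 6.8 = 2.992 pp.
Total hours worked: 0.56 × 4.7 = 2.632 pp.
Output growth = 0.6 + 5.624 = 6.224%.

Real GDP growth was 6.224%.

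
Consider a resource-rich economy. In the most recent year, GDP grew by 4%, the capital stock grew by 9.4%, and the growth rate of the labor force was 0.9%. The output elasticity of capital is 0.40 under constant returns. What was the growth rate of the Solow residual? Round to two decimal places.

-0.30%

Labor's share = 1 − 0.4 = 0.6.
The capital stock: 0.4 × 9.4 = 3.76 pp.
The labor force: 0.6 × 0.9 = 0.54 pp.
TFP growth = 4 − 4.3 = -0.3%.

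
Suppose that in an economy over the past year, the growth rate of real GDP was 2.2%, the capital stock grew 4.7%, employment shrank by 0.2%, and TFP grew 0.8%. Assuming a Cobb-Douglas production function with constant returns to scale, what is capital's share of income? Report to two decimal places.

gY = gA + α·gK + (1−α)·gL, so gY − gA − gL = α(gK − gL).
2.2 − 0.8 + 0.2 = α × (4.7 − (-0.2)).
1.6 = 4.9 α, so α = 0.3265.

0.33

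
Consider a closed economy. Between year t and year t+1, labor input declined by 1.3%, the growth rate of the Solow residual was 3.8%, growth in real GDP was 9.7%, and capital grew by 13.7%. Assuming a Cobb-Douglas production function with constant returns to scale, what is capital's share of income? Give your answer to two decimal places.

Capital's share of income is 0.48.

gY = gA + α·gK + (1−α)·gL, so gY − gA − gL = α(gK − gL).
9.7 − 3.8 + 1.3 = α × (13.7 − (-1.3)).
7.2 = 15 α, so α = 0.48.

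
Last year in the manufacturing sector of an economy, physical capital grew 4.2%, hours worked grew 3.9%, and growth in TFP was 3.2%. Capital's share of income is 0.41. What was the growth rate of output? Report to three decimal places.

Output growth was 7.223%.

Labor's share = 1 − 0.41 = 0.59.
Physical capital: 0.41 × 4.2 = 1.722 pp.
Hours worked: 0.59 × 3.9 = 2.301 pp.
Output growth = 3.2 + 4.023 = 7.223%.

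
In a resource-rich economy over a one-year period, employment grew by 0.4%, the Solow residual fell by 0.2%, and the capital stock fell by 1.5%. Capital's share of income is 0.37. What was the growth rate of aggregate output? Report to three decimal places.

Labor's share = 1 − 0.37 = 0.63.
The capital stock: 0.37 × (-1.5) = -0.555 pp.
Employment: 0.63 × 0.4 = 0.252 pp.
Output growth = -0.2 + (-0.303) = -0.503%.

-0.503%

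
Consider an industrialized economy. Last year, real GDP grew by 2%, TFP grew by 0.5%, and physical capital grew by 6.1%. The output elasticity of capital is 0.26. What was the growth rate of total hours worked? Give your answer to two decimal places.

-0.12%

Labor's share = 1 − 0.26 = 0.74.
gY = gA + 0.26×6.1 + 0.74×g.
0.74×g = 2 − 0.5 − 1.586 = -0.086.
g = -0.086 / 0.74 = -0.1162%.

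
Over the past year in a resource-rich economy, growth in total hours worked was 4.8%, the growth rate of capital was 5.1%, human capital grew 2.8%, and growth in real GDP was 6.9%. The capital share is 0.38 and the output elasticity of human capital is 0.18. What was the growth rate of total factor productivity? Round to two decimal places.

Total factor productivity grew 2.35%.

Labor's share = 1 − 0.38 − 0.18 = 0.44.
Capital: 0.38 × 5.1 = 1.938 pp.
Human capital: 0.18 × 2.8 = 0.504 pp.
Total hours worked: 0.44 × 4.8 = 2.112 pp.
TFP growth = 6.9 − 4.554 = 2.346%.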